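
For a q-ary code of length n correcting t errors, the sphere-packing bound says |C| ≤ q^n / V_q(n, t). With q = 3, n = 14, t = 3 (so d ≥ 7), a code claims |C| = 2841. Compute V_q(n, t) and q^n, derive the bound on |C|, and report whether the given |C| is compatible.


V_q(n, t) = 3305, q^n = 4782969, Hamming bound = 1447, |C| = 2841 > bound (violated).

Step 1: Compute V_q(n, t) = Σ_{j=0}^3 C(n, j) (q−1)^j.
  j = 0: C(14,0)·(2)^0 = 1·1 = 1.
  j = 1: C(14,1)·(2)^1 = 14·2 = 28.
  j = 2: C(14,2)·(2)^2 = 91·4 = 364.
  j = 3: C(14,3)·(2)^3 = 364·8 = 2912.
  V_q(n, t) = 1 + 28 + 364 + 2912 = 3305.
Step 2: q^n = 3^14 = 4782969.
Step 3: Hamming bound ⌊q^n / V_q(n,t)⌋ = ⌊4782969/3305⌋ = 1447.
Step 4: Compare |C| = 2841 to 1447: violated.
The claimed |C| lies above the Hamming bound, so no 3-ary code of length 14 with d ≥ 7 can have 2841 codewords.


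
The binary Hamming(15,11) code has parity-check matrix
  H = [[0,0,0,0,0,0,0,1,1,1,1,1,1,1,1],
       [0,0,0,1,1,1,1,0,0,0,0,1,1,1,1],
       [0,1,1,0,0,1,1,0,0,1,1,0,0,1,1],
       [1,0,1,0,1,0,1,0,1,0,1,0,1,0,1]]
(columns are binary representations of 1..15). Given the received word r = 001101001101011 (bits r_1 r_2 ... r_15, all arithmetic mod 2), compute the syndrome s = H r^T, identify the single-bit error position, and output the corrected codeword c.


s = (1, 1, 1, 1)^T, error position = 15, corrected codeword c = 001101001101010

Compute s = H r^T mod 2 one row at a time:
  s_1 = 0 + 1 + 1 + 0 + 1 + 0 + 1 + 1 = 5 ≡ 1 (mod 2).
  s_2 = 1 + 0 + 1 + 0 + 1 + 0 + 1 + 1 = 5 ≡ 1 (mod 2).
  s_3 = 0 + 1 + 1 + 0 + 1 + 0 + 1 + 1 = 5 ≡ 1 (mod 2).
  s_4 = 0 + 1 + 0 + 0 + 1 + 0 + 0 + 1 = 3 ≡ 1 (mod 2).
s = (1, 1, 1, 1)^T — this equals column 15 of H (binary 1111), so error is at position 15.
Correct: flip bit 15 of r = 001101001101011 to get c = 001101001101010.


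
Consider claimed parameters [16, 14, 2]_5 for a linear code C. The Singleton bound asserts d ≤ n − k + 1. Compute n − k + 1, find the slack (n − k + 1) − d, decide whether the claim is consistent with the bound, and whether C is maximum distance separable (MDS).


Singleton RHS = n − k + 1 = 3, slack = 1, bound satisfied, not MDS.

Singleton bound: d ≤ n − k + 1.
Here n = 16, k = 14, so n − k + 1 = 3.
Given d = 2, check d ≤ 3: YES.
Slack = (n − k + 1) − d = 1.
The code is NOT MDS (slack = 1 > 0).
Description: the claimed parameters are [16, 14, 2]_5; such a code would be non-MDS.


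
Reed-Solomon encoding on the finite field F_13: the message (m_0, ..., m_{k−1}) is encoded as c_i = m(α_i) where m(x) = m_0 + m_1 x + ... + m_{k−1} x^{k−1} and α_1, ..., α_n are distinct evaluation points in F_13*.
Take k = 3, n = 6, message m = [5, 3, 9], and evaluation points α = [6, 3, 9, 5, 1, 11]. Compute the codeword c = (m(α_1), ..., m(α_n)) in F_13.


c = [9, 4, 7, 11, 4, 9]

Message polynomial: m(x) = 5 + 3·x + 9·x^2 (mod 13).
For each evaluation point α_i, compute m(α_i) mod 13:
  α_1 = 6: Horner steps 9 → 5 → 9, so m(6) = 9.
  α_2 = 3: Horner steps 9 → 4 → 4, so m(3) = 4.
  α_3 = 9: Horner steps 9 → 6 → 7, so m(9) = 7.
  α_4 = 5: Horner steps 9 → 9 → 11, so m(5) = 11.
  α_5 = 1: Horner steps 9 → 12 → 4, so m(1) = 4.
  α_6 = 11: Horner steps 9 → 11 → 9, so m(11) = 9.
Codeword c = [9, 4, 7, 11, 4, 9] ∈ F_13^6.


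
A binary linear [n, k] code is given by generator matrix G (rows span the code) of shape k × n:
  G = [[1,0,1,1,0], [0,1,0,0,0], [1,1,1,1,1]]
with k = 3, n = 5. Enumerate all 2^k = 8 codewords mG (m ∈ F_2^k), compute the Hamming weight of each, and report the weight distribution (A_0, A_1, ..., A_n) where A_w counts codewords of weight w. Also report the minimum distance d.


Weight distribution: A_0 = 1, A_1 = 2, A_2 = 1, A_3 = 1, A_4 = 2, A_5 = 1. Minimum distance d = 1.

Enumerate all 2^3 = 8 messages m ∈ F_2^3.
For each, compute codeword c = mG in F_2^5, then tally its weight.
  m = 000 → c = 00000, weight = 0.
  m = 100 → c = 10110, weight = 3.
  m = 010 → c = 01000, weight = 1.
  m = 110 → c = 11110, weight = 4.
  m = 001 → c = 11111, weight = 5.
  m = 101 → c = 01001, weight = 2.
  m = 011 → c = 10111, weight = 4.
  m = 111 → c = 00001, weight = 1.
Tally weights:
  weight 0: 1 codewords.
  weight 1: 2 codewords.
  weight 2: 1 codewords.
  weight 3: 1 codewords.
  weight 4: 2 codewords.
  weight 5: 1 codewords.
Minimum distance d = smallest w > 0 with A_w > 0 = 1.
Sanity: Σ A_w = 8 = 2^3 = 8 ✓.


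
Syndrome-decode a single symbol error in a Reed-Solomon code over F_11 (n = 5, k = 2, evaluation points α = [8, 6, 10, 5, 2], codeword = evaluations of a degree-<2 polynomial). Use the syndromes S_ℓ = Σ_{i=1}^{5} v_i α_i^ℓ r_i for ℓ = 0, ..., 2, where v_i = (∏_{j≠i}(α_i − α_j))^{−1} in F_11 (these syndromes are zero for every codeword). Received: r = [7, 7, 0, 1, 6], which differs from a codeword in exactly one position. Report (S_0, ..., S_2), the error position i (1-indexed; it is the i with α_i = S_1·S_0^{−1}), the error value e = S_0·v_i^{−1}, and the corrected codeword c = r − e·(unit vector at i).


S = (7, 9, 10), error at position 2, error magnitude e = 4, c = [7, 3, 0, 1, 6].

Step 1: column multipliers v_i = (∏_{j≠i}(α_i − α_j))^{−1} mod 11.
  i = 1 (α = 8): (8−6)(8−10)(8−5)(8−2) = 2·(−2)·3·6 = −72 ≡ 5, so v_1 = 5^{−1} = 9 (mod 11).
  i = 2 (α = 6): (6−8)(6−10)(6−5)(6−2) = (−2)·(−4)·1·4 = 32 ≡ 10, so v_2 = 10^{−1} = 10 (mod 11).
  i = 3 (α = 10): (10−8)(10−6)(10−5)(10−2) = 2·4·5·8 = 320 ≡ 1, so v_3 = 1^{−1} = 1 (mod 11).
  i = 4 (α = 5): (5−8)(5−6)(5−10)(5−2) = (−3)·(−1)·(−5)·3 = −45 ≡ 10, so v_4 = 10^{−1} = 10 (mod 11).
  i = 5 (α = 2): (2−8)(2−6)(2−10)(2−5) = (−6)·(−4)·(−8)·(−3) = 576 ≡ 4, so v_5 = 4^{−1} = 3 (mod 11).
  v = [9, 10, 1, 10, 3].
Step 2: syndromes of r = [7, 7, 0, 1, 6] (all sums mod 11).
  S_0 = Σ v_i r_i = 9·7 + 10·7 + 1·0 + 10·1 + 3·6 = 161 ≡ 7.
  S_1 = Σ v_i α_i r_i = 9·8·7 + 10·6·7 + 1·10·0 + 10·5·1 + 3·2·6 = 1010 ≡ 9.
  α_i^2 mod 11 = [9, 3, 1, 3, 4].
  S_2 = Σ v_i α_i^2 r_i = 9·9·7 + 10·3·7 + 1·1·0 + 10·3·1 + 3·4·6 = 879 ≡ 10.
  S = (7, 9, 10) ≠ 0, so r is not a codeword (an error is present).
Step 3: locate the error. For a single error e at position i, S_ℓ = v_i·e·α_i^ℓ, so α_err = S_1/S_0.
  S_0^{−1} = 7^{−1} = 8 (mod 11), so α_err = 9·8 = 72 ≡ 6 = α_2. Error position i = 2.
  Consistency check: S_2/S_1 = 10·5 = 50 ≡ 6 = α_err ✓ (single-error assumption holds).
Step 4: error magnitude e = S_0/v_2 = S_0·∏_{j≠2}(α_2 − α_j) = 7·10 = 70 ≡ 4 (mod 11).
Step 5: correct position 2: c_2 = r_2 − e = 7 − 4 ≡ 3 (mod 11). Hence c = [7, 3, 0, 1, 6].
  Check: interpolating c through the α_i gives m(x) = 2 + 2·x (degree < 2) with m(α_i) = c_i for every i, so c is indeed a codeword.


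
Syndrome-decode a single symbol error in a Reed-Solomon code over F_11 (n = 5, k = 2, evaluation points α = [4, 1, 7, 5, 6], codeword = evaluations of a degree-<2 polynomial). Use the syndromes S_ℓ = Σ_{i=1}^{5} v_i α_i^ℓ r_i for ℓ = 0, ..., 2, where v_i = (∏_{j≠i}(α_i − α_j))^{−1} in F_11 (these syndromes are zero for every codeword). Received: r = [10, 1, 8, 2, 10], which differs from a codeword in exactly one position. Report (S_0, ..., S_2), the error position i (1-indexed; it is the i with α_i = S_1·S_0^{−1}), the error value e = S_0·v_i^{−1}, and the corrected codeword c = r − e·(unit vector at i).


S = (5, 8, 4), error at position 5, error magnitude e = 5, c = [10, 1, 8, 2, 5].

Step 1: column multipliers v_i = (∏_{j≠i}(α_i − α_j))^{−1} mod 11.
  i = 1 (α = 4): (4−1)(4−7)(4−5)(4−6) = 3·(−3)·(−1)·(−2) = −18 ≡ 4, so v_1 = 4^{−1} = 3 (mod 11).
  i = 2 (α = 1): (1−4)(1−7)(1−5)(1−6) = (−3)·(−6)·(−4)·(−5) = 360 ≡ 8, so v_2 = 8^{−1} = 7 (mod 11).
  i = 3 (α = 7): (7−4)(7−1)(7−5)(7−6) = 3·6·2·1 = 36 ≡ 3, so v_3 = 3^{−1} = 4 (mod 11).
  i = 4 (α = 5): (5−4)(5−1)(5−7)(5−6) = 1·4·(−2)·(−1) = 8 ≡ 8, so v_4 = 8^{−1} = 7 (mod 11).
  i = 5 (α = 6): (6−4)(6−1)(6−7)(6−5) = 2·5·(−1)·1 = −10 ≡ 1, so v_5 = 1^{−1} = 1 (mod 11).
  v = [3, 7, 4, 7, 1].
Step 2: syndromes of r = [10, 1, 8, 2, 10] (all sums mod 11).
  S_0 = Σ v_i r_i = 3·10 + 7·1 + 4·8 + 7·2 + 1·10 = 93 ≡ 5.
  S_1 = Σ v_i α_i r_i = 3·4·10 + 7·1·1 + 4·7·8 + 7·5·2 + 1·6·10 = 481 ≡ 8.
  α_i^2 mod 11 = [5, 1, 5, 3, 3].
  S_2 = Σ v_i α_i^2 r_i = 3·5·10 + 7·1·1 + 4·5·8 + 7·3·2 + 1·3·10 = 389 ≡ 4.
  S = (5, 8, 4) ≠ 0, so r is not a codeword (an error is present).
Step 3: locate the error. For a single error e at position i, S_ℓ = v_i·e·α_i^ℓ, so α_err = S_1/S_0.
  S_0^{−1} = 5^{−1} = 9 (mod 11), so α_err = 8·9 = 72 ≡ 6 = α_5. Error position i = 5.
  Consistency check: S_2/S_1 = 4·7 = 28 ≡ 6 = α_err ✓ (single-error assumption holds).
Step 4: error magnitude e = S_0/v_5 = S_0·∏_{j≠5}(α_5 − α_j) = 5·1 = 5 ≡ 5 (mod 11).
Step 5: correct position 5: c_5 = r_5 − e = 10 − 5 ≡ 5 (mod 11). Hence c = [10, 1, 8, 2, 5].
  Check: interpolating c through the α_i gives m(x) = 9 + 3·x (degree < 2) with m(α_i) = c_i for every i, so c is indeed a codeword.


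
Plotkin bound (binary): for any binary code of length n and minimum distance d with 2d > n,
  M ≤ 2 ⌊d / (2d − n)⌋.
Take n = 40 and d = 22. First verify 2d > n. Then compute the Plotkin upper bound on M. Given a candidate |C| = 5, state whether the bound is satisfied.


Plotkin bound M ≤ 10; given |C| = 5 ≤ bound (satisfied).

Check applicability: 2d = 44, n = 40.
2d − n = 4 > 0, so Plotkin applies.
Compute d/(2d−n) = 22/4 ≈ 5.5000.
⌊d/(2d−n)⌋ = 5.
Plotkin bound: M ≤ 2·5 = 10.
Given |C| = 5, check: satisfied.
This |C| is below the Plotkin bound.


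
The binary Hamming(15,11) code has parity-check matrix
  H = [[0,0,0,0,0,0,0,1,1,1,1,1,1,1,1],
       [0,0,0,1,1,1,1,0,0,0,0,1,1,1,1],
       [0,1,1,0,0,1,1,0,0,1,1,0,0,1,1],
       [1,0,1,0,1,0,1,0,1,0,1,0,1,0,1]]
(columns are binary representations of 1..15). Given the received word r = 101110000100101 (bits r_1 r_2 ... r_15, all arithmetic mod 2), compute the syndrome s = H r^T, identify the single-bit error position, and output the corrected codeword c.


s = (1, 0, 1, 1)^T, error position = 11, corrected codeword c = 101110000110101

Compute s = H r^T mod 2 one row at a time:
  s_1 = 0 + 0 + 1 + 0 + 0 + 1 + 0 + 1 = 3 ≡ 1 (mod 2).
  s_2 = 1 + 1 + 0 + 0 + 0 + 1 + 0 + 1 = 4 ≡ 0 (mod 2).
  s_3 = 0 + 1 + 0 + 0 + 1 + 0 + 0 + 1 = 3 ≡ 1 (mod 2).
  s_4 = 1 + 1 + 1 + 0 + 0 + 0 + 1 + 1 = 5 ≡ 1 (mod 2).
s = (1, 0, 1, 1)^T — this equals column 11 of H (binary 1011), so error is at position 11.
Correct: flip bit 11 of r = 101110000100101 to get c = 101110000110101.


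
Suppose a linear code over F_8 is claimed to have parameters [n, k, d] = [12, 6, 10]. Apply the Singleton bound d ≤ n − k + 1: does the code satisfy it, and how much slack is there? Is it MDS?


Singleton RHS = n − k + 1 = 7, slack = -3, bound violated (no such code; not MDS).

Singleton bound: d ≤ n − k + 1.
Here n = 12, k = 6, so n − k + 1 = 7.
Given d = 10, check d ≤ 7: NO.
Slack = (n − k + 1) − d = -3.
The slack is negative: d = 10 exceeds n − k + 1 = 7 by 3, so the Singleton bound is violated and no linear [12, 6, 10]_8 code can exist. In particular it is not MDS (MDS requires d = n − k + 1 exactly).
Description: the claimed parameters are [12, 6, 10]_8; such a code would be impossible (violates the Singleton bound).


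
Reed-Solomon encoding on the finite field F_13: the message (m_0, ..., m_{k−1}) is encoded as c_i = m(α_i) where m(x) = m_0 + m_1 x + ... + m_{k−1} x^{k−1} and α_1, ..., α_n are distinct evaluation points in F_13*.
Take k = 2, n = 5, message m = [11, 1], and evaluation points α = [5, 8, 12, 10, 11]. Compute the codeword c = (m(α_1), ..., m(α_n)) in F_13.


c = [3, 6, 10, 8, 9]

Message polynomial: m(x) = 11 + 1·x (mod 13).
For each evaluation point α_i, compute m(α_i) mod 13:
  α_1 = 5: Horner steps 1 → 3, so m(5) = 3.
  α_2 = 8: Horner steps 1 → 6, so m(8) = 6.
  α_3 = 12: Horner steps 1 → 10, so m(12) = 10.
  α_4 = 10: Horner steps 1 → 8, so m(10) = 8.
  α_5 = 11: Horner steps 1 → 9, so m(11) = 9.
Codeword c = [3, 6, 10, 8, 9] ∈ F_13^5.


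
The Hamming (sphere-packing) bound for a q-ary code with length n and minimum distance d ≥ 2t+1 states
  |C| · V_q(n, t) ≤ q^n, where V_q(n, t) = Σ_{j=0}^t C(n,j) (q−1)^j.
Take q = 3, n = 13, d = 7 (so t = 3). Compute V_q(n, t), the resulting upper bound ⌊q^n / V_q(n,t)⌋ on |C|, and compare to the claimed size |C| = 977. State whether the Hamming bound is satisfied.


V_q(n, t) = 2627, q^n = 1594323, Hamming bound = 606, |C| = 977 > bound (violated).

Step 1: Compute V_q(n, t) = Σ_{j=0}^3 C(n, j) (q−1)^j.
  j = 0: C(13,0)·(2)^0 = 1·1 = 1.
  j = 1: C(13,1)·(2)^1 = 13·2 = 26.
  j = 2: C(13,2)·(2)^2 = 78·4 = 312.
  j = 3: C(13,3)·(2)^3 = 286·8 = 2288.
  V_q(n, t) = 1 + 26 + 312 + 2288 = 2627.
Step 2: q^n = 3^13 = 1594323.
Step 3: Hamming bound ⌊q^n / V_q(n,t)⌋ = ⌊1594323/2627⌋ = 606.
Step 4: Compare |C| = 977 to 606: violated.
The claimed |C| lies above the Hamming bound, so no 3-ary code of length 13 with d ≥ 7 can have 977 codewords.


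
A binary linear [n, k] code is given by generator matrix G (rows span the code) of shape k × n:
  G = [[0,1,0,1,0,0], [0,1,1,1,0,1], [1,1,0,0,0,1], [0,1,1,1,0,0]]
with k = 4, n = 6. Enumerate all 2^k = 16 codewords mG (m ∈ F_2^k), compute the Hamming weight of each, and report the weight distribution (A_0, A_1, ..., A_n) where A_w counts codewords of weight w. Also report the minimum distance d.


Weight distribution: A_0 = 1, A_1 = 2, A_2 = 4, A_3 = 6, A_4 = 3. Minimum distance d = 1.

Enumerate all 2^4 = 16 messages m ∈ F_2^4.
For each, compute codeword c = mG in F_2^6, then tally its weight.
  m = 0000 → c = 000000, weight = 0.
  m = 1000 → c = 010100, weight = 2.
  m = 0100 → c = 011101, weight = 4.
  m = 1100 → c = 001001, weight = 2.
  m = 0010 → c = 110001, weight = 3.
  m = 1010 → c = 100101, weight = 3.
  m = 0110 → c = 101100, weight = 3.
  m = 1110 → c = 111000, weight = 3.
  m = 0001 → c = 011100, weight = 3.
  m = 1001 → c = 001000, weight = 1.
  m = 0101 → c = 000001, weight = 1.
  m = 1101 → c = 010101, weight = 3.
  m = 0011 → c = 101101, weight = 4.
  m = 1011 → c = 111001, weight = 4.
  m = 0111 → c = 110000, weight = 2.
  m = 1111 → c = 100100, weight = 2.
Tally weights:
  weight 0: 1 codewords.
  weight 1: 2 codewords.
  weight 2: 4 codewords.
  weight 3: 6 codewords.
  weight 4: 3 codewords.
Minimum distance d = smallest w > 0 with A_w > 0 = 1.
Sanity: Σ A_w = 16 = 2^4 = 16 ✓.


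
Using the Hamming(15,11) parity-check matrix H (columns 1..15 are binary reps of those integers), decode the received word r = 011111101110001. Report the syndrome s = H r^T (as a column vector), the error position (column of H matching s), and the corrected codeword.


s = (0, 1, 1, 0)^T, error position = 6, corrected codeword c = 011110101110001

Compute s = H r^T mod 2 one row at a time:
  s_1 = 0 + 1 + 1 + 1 + 0 + 0 + 0 + 1 = 4 ≡ 0 (mod 2).
  s_2 = 1 + 1 + 1 + 1 + 0 + 0 + 0 + 1 = 5 ≡ 1 (mod 2).
  s_3 = 1 + 1 + 1 + 1 + 1 + 1 + 0 + 1 = 7 ≡ 1 (mod 2).
  s_4 = 0 + 1 + 1 + 1 + 1 + 1 + 0 + 1 = 6 ≡ 0 (mod 2).
s = (0, 1, 1, 0)^T — this equals column 6 of H (binary 0110), so error is at position 6.
Correct: flip bit 6 of r = 011111101110001 to get c = 011110101110001.


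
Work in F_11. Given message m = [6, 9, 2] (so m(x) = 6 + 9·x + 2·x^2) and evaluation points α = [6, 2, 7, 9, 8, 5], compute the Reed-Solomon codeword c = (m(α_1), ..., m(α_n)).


c = [0, 10, 2, 7, 8, 2]

Message polynomial: m(x) = 6 + 9·x + 2·x^2 (mod 11).
For each evaluation point α_i, compute m(α_i) mod 11:
  α_1 = 6: Horner steps 2 → 10 → 0, so m(6) = 0.
  α_2 = 2: Horner steps 2 → 2 → 10, so m(2) = 10.
  α_3 = 7: Horner steps 2 → 1 → 2, so m(7) = 2.
  α_4 = 9: Horner steps 2 → 5 → 7, so m(9) = 7.
  α_5 = 8: Horner steps 2 → 3 → 8, so m(8) = 8.
  α_6 = 5: Horner steps 2 → 8 → 2, so m(5) = 2.
Codeword c = [0, 10, 2, 7, 8, 2] ∈ F_11^6.


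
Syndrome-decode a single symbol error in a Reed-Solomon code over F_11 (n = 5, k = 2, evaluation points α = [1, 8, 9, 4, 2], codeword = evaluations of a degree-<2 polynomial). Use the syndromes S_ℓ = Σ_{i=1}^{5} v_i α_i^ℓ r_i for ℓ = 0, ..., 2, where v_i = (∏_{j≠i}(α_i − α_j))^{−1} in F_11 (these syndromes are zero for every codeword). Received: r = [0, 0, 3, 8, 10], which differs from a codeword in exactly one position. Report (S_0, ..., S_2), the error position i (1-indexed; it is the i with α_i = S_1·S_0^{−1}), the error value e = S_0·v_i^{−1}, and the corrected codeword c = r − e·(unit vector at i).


S = (5, 7, 1), error at position 2, error magnitude e = 7, c = [0, 4, 3, 8, 10].

Step 1: column multipliers v_i = (∏_{j≠i}(α_i − α_j))^{−1} mod 11.
  i = 1 (α = 1): (1−8)(1−9)(1−4)(1−2) = (−7)·(−8)·(−3)·(−1) = 168 ≡ 3, so v_1 = 3^{−1} = 4 (mod 11).
  i = 2 (α = 8): (8−1)(8−9)(8−4)(8−2) = 7·(−1)·4·6 = −168 ≡ 8, so v_2 = 8^{−1} = 7 (mod 11).
  i = 3 (α = 9): (9−1)(9−8)(9−4)(9−2) = 8·1·5·7 = 280 ≡ 5, so v_3 = 5^{−1} = 9 (mod 11).
  i = 4 (α = 4): (4−1)(4−8)(4−9)(4−2) = 3·(−4)·(−5)·2 = 120 ≡ 10, so v_4 = 10^{−1} = 10 (mod 11).
  i = 5 (α = 2): (2−1)(2−8)(2−9)(2−4) = 1·(−6)·(−7)·(−2) = −84 ≡ 4, so v_5 = 4^{−1} = 3 (mod 11).
  v = [4, 7, 9, 10, 3].
Step 2: syndromes of r = [0, 0, 3, 8, 10] (all sums mod 11).
  S_0 = Σ v_i r_i = 4·0 + 7·0 + 9·3 + 10·8 + 3·10 = 137 ≡ 5.
  S_1 = Σ v_i α_i r_i = 4·1·0 + 7·8·0 + 9·9·3 + 10·4·8 + 3·2·10 = 623 ≡ 7.
  α_i^2 mod 11 = [1, 9, 4, 5, 4].
  S_2 = Σ v_i α_i^2 r_i = 4·1·0 + 7·9·0 + 9·4·3 + 10·5·8 + 3·4·10 = 628 ≡ 1.
  S = (5, 7, 1) ≠ 0, so r is not a codeword (an error is present).
Step 3: locate the error. For a single error e at position i, S_ℓ = v_i·e·α_i^ℓ, so α_err = S_1/S_0.
  S_0^{−1} = 5^{−1} = 9 (mod 11), so α_err = 7·9 = 63 ≡ 8 = α_2. Error position i = 2.
  Consistency check: S_2/S_1 = 1·8 = 8 ≡ 8 = α_err ✓ (single-error assumption holds).
Step 4: error magnitude e = S_0/v_2 = S_0·∏_{j≠2}(α_2 − α_j) = 5·8 = 40 ≡ 7 (mod 11).
Step 5: correct position 2: c_2 = r_2 − e = 0 − 7 ≡ 4 (mod 11). Hence c = [0, 4, 3, 8, 10].
  Check: interpolating c through the α_i gives m(x) = 1 + 10·x (degree < 2) with m(α_i) = c_i for every i, so c is indeed a codeword.


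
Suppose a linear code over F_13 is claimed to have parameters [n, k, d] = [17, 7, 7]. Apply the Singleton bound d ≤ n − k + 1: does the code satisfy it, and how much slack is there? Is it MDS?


Singleton RHS = n − k + 1 = 11, slack = 4, bound satisfied, not MDS.

Singleton bound: d ≤ n − k + 1.
Here n = 17, k = 7, so n − k + 1 = 11.
Given d = 7, check d ≤ 11: YES.
Slack = (n − k + 1) − d = 4.
The code is NOT MDS (slack = 4 > 0).
Description: the claimed parameters are [17, 7, 7]_13; such a code would be non-MDS.


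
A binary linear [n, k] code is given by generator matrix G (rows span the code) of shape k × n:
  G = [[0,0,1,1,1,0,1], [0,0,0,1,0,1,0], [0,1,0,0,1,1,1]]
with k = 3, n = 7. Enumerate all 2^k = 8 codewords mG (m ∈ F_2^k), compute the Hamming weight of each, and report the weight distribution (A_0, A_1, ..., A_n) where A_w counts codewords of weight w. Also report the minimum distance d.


Weight distribution: A_0 = 1, A_2 = 2, A_4 = 5. Minimum distance d = 2.

Enumerate all 2^3 = 8 messages m ∈ F_2^3.
For each, compute codeword c = mG in F_2^7, then tally its weight.
  m = 000 → c = 0000000, weight = 0.
  m = 100 → c = 0011101, weight = 4.
  m = 010 → c = 0001010, weight = 2.
  m = 110 → c = 0010111, weight = 4.
  m = 001 → c = 0100111, weight = 4.
  m = 101 → c = 0111010, weight = 4.
  m = 011 → c = 0101101, weight = 4.
  m = 111 → c = 0110000, weight = 2.
Tally weights:
  weight 0: 1 codewords.
  weight 2: 2 codewords.
  weight 4: 5 codewords.
Minimum distance d = smallest w > 0 with A_w > 0 = 2.
Sanity: Σ A_w = 8 = 2^3 = 8 ✓.


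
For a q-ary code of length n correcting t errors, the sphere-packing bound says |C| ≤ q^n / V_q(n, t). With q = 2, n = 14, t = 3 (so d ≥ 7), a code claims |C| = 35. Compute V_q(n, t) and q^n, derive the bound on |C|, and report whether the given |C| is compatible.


V_q(n, t) = 470, q^n = 16384, Hamming bound = 34, |C| = 35 > bound (violated).

Step 1: Compute V_q(n, t) = Σ_{j=0}^3 C(n, j) (q−1)^j.
  j = 0: C(14,0)·(1)^0 = 1·1 = 1.
  j = 1: C(14,1)·(1)^1 = 14·1 = 14.
  j = 2: C(14,2)·(1)^2 = 91·1 = 91.
  j = 3: C(14,3)·(1)^3 = 364·1 = 364.
  V_q(n, t) = 1 + 14 + 91 + 364 = 470.
Step 2: q^n = 2^14 = 16384.
Step 3: Hamming bound ⌊q^n / V_q(n,t)⌋ = ⌊16384/470⌋ = 34.
Step 4: Compare |C| = 35 to 34: violated.
The claimed |C| lies above the Hamming bound, so no 2-ary code of length 14 with d ≥ 7 can have 35 codewords.


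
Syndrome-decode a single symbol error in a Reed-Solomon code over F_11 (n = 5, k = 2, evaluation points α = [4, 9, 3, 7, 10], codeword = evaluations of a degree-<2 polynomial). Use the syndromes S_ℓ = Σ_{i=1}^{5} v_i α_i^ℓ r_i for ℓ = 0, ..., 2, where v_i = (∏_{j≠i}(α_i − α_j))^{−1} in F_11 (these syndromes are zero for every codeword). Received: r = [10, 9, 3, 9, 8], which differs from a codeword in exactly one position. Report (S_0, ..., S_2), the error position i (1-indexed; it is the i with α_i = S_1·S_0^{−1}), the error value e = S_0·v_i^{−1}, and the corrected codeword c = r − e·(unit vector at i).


S = (5, 1, 9), error at position 2, error magnitude e = 8, c = [10, 1, 3, 9, 8].

Step 1: column multipliers v_i = (∏_{j≠i}(α_i − α_j))^{−1} mod 11.
  i = 1 (α = 4): (4−9)(4−3)(4−7)(4−10) = (−5)·1·(−3)·(−6) = −90 ≡ 9, so v_1 = 9^{−1} = 5 (mod 11).
  i = 2 (α = 9): (9−4)(9−3)(9−7)(9−10) = 5·6·2·(−1) = −60 ≡ 6, so v_2 = 6^{−1} = 2 (mod 11).
  i = 3 (α = 3): (3−4)(3−9)(3−7)(3−10) = (−1)·(−6)·(−4)·(−7) = 168 ≡ 3, so v_3 = 3^{−1} = 4 (mod 11).
  i = 4 (α = 7): (7−4)(7−9)(7−3)(7−10) = 3·(−2)·4·(−3) = 72 ≡ 6, so v_4 = 6^{−1} = 2 (mod 11).
  i = 5 (α = 10): (10−4)(10−9)(10−3)(10−7) = 6·1·7·3 = 126 ≡ 5, so v_5 = 5^{−1} = 9 (mod 11).
  v = [5, 2, 4, 2, 9].
Step 2: syndromes of r = [10, 9, 3, 9, 8] (all sums mod 11).
  S_0 = Σ v_i r_i = 5·10 + 2·9 + 4·3 + 2·9 + 9·8 = 170 ≡ 5.
  S_1 = Σ v_i α_i r_i = 5·4·10 + 2·9·9 + 4·3·3 + 2·7·9 + 9·10·8 = 1244 ≡ 1.
  α_i^2 mod 11 = [5, 4, 9, 5, 1].
  S_2 = Σ v_i α_i^2 r_i = 5·5·10 + 2·4·9 + 4·9·3 + 2·5·9 + 9·1·8 = 592 ≡ 9.
  S = (5, 1, 9) ≠ 0, so r is not a codeword (an error is present).
Step 3: locate the error. For a single error e at position i, S_ℓ = v_i·e·α_i^ℓ, so α_err = S_1/S_0.
  S_0^{−1} = 5^{−1} = 9 (mod 11), so α_err = 1·9 = 9 ≡ 9 = α_2. Error position i = 2.
  Consistency check: S_2/S_1 = 9·1 = 9 ≡ 9 = α_err ✓ (single-error assumption holds).
Step 4: error magnitude e = S_0/v_2 = S_0·∏_{j≠2}(α_2 − α_j) = 5·6 = 30 ≡ 8 (mod 11).
Step 5: correct position 2: c_2 = r_2 − e = 9 − 8 ≡ 1 (mod 11). Hence c = [10, 1, 3, 9, 8].
  Check: interpolating c through the α_i gives m(x) = 4 + 7·x (degree < 2) with m(α_i) = c_i for every i, so c is indeed a codeword.


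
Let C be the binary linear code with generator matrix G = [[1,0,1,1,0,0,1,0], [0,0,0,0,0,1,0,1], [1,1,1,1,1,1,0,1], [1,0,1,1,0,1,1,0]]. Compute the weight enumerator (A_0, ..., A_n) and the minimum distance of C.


Weight distribution: A_0 = 1, A_1 = 2, A_2 = 1, A_3 = 1, A_4 = 3, A_5 = 4, A_6 = 3, A_7 = 1. Minimum distance d = 1.

Enumerate all 2^4 = 16 messages m ∈ F_2^4.
For each, compute codeword c = mG in F_2^8, then tally its weight.
  m = 0000 → c = 00000000, weight = 0.
  m = 1000 → c = 10110010, weight = 4.
  m = 0100 → c = 00000101, weight = 2.
  m = 1100 → c = 10110111, weight = 6.
  m = 0010 → c = 11111101, weight = 7.
  m = 1010 → c = 01001111, weight = 5.
  m = 0110 → c = 11111000, weight = 5.
  m = 1110 → c = 01001010, weight = 3.
  m = 0001 → c = 10110110, weight = 5.
  m = 1001 → c = 00000100, weight = 1.
  m = 0101 → c = 10110011, weight = 5.
  m = 1101 → c = 00000001, weight = 1.
  m = 0011 → c = 01001011, weight = 4.
  m = 1011 → c = 11111001, weight = 6.
  m = 0111 → c = 01001110, weight = 4.
  m = 1111 → c = 11111100, weight = 6.
Tally weights:
  weight 0: 1 codewords.
  weight 1: 2 codewords.
  weight 2: 1 codewords.
  weight 3: 1 codewords.
  weight 4: 3 codewords.
  weight 5: 4 codewords.
  weight 6: 3 codewords.
  weight 7: 1 codewords.
Minimum distance d = smallest w > 0 with A_w > 0 = 1.
Sanity: Σ A_w = 16 = 2^4 = 16 ✓.


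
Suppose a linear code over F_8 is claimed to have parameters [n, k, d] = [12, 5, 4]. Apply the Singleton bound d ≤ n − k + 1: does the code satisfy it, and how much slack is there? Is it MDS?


Singleton RHS = n − k + 1 = 8, slack = 4, bound satisfied, not MDS.

Singleton bound: d ≤ n − k + 1.
Here n = 12, k = 5, so n − k + 1 = 8.
Given d = 4, check d ≤ 8: YES.
Slack = (n − k + 1) − d = 4.
The code is NOT MDS (slack = 4 > 0).
Description: the claimed parameters are [12, 5, 4]_8; such a code would be non-MDS.


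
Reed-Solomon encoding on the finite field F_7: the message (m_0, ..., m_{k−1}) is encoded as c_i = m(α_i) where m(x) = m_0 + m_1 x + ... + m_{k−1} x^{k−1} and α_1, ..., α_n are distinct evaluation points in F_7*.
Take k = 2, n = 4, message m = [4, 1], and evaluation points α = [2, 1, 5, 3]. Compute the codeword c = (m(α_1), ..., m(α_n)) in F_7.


c = [6, 5, 2, 0]

Message polynomial: m(x) = 4 + 1·x (mod 7).
For each evaluation point α_i, compute m(α_i) mod 7:
  α_1 = 2: Horner steps 1 → 6, so m(2) = 6.
  α_2 = 1: Horner steps 1 → 5, so m(1) = 5.
  α_3 = 5: Horner steps 1 → 2, so m(5) = 2.
  α_4 = 3: Horner steps 1 → 0, so m(3) = 0.
Codeword c = [6, 5, 2, 0] ∈ F_7^4.


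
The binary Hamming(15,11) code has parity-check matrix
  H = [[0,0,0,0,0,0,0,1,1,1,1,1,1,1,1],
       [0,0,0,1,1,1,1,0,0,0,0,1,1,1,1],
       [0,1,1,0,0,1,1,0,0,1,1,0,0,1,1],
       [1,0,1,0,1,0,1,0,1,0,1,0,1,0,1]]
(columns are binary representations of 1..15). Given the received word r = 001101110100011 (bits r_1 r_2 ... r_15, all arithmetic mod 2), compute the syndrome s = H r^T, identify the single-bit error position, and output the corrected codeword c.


s = (0, 1, 0, 1)^T, error position = 5, corrected codeword c = 001111110100011

Compute s = H r^T mod 2 one row at a time:
  s_1 = 1 + 0 + 1 + 0 + 0 + 0 + 1 + 1 = 4 ≡ 0 (mod 2).
  s_2 = 1 + 0 + 1 + 1 + 0 + 0 + 1 + 1 = 5 ≡ 1 (mod 2).
  s_3 = 0 + 1 + 1 + 1 + 1 + 0 + 1 + 1 = 6 ≡ 0 (mod 2).
  s_4 = 0 + 1 + 0 + 1 + 0 + 0 + 0 + 1 = 3 ≡ 1 (mod 2).
s = (0, 1, 0, 1)^T — this equals column 5 of H (binary 0101), so error is at position 5.
Correct: flip bit 5 of r = 001101110100011 to get c = 001111110100011.


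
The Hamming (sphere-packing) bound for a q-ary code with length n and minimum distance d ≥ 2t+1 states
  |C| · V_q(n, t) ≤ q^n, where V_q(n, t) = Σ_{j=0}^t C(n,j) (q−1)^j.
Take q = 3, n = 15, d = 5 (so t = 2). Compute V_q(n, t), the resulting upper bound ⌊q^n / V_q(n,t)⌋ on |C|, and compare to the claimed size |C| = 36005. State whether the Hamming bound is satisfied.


V_q(n, t) = 451, q^n = 14348907, Hamming bound = 31815, |C| = 36005 > bound (violated).

Step 1: Compute V_q(n, t) = Σ_{j=0}^2 C(n, j) (q−1)^j.
  j = 0: C(15,0)·(2)^0 = 1·1 = 1.
  j = 1: C(15,1)·(2)^1 = 15·2 = 30.
  j = 2: C(15,2)·(2)^2 = 105·4 = 420.
  V_q(n, t) = 1 + 30 + 420 = 451.
Step 2: q^n = 3^15 = 14348907.
Step 3: Hamming bound ⌊q^n / V_q(n,t)⌋ = ⌊14348907/451⌋ = 31815.
Step 4: Compare |C| = 36005 to 31815: violated.
The claimed |C| lies above the Hamming bound, so no 3-ary code of length 15 with d ≥ 5 can have 36005 codewords.


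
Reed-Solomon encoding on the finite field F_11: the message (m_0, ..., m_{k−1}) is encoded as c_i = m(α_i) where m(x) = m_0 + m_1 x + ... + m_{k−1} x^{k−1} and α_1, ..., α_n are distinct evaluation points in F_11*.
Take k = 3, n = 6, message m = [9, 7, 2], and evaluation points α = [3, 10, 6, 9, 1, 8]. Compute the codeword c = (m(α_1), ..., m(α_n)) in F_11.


c = [4, 4, 2, 3, 7, 6]

Message polynomial: m(x) = 9 + 7·x + 2·x^2 (mod 11).
For each evaluation point α_i, compute m(α_i) mod 11:
  α_1 = 3: Horner steps 2 → 2 → 4, so m(3) = 4.
  α_2 = 10: Horner steps 2 → 5 → 4, so m(10) = 4.
  α_3 = 6: Horner steps 2 → 8 → 2, so m(6) = 2.
  α_4 = 9: Horner steps 2 → 3 → 3, so m(9) = 3.
  α_5 = 1: Horner steps 2 → 9 → 7, so m(1) = 7.
  α_6 = 8: Horner steps 2 → 1 → 6, so m(8) = 6.
Codeword c = [4, 4, 2, 3, 7, 6] ∈ F_11^6.


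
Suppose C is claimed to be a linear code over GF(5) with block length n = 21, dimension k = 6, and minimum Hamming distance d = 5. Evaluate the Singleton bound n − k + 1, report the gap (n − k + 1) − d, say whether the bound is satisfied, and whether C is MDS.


Singleton RHS = n − k + 1 = 16, slack = 11, bound satisfied, not MDS.

Singleton bound: d ≤ n − k + 1.
Here n = 21, k = 6, so n − k + 1 = 16.
Given d = 5, check d ≤ 16: YES.
Slack = (n − k + 1) − d = 11.
The code is NOT MDS (slack = 11 > 0).
Description: the claimed parameters are [21, 6, 5]_5; such a code would be non-MDS.


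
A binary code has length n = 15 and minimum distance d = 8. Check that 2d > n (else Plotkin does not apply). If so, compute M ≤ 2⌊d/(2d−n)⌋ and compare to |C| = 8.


Plotkin bound M ≤ 16; given |C| = 8 ≤ bound (satisfied).

Check applicability: 2d = 16, n = 15.
2d − n = 1 > 0, so Plotkin applies.
Compute d/(2d−n) = 8/1 ≈ 8.0000.
⌊d/(2d−n)⌋ = 8.
Plotkin bound: M ≤ 2·8 = 16.
Given |C| = 8, check: satisfied.
This |C| is below the Plotkin bound.


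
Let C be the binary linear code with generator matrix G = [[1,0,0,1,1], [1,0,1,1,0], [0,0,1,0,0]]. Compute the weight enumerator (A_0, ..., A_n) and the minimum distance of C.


Weight distribution: A_0 = 1, A_1 = 2, A_2 = 2, A_3 = 2, A_4 = 1. Minimum distance d = 1.

Enumerate all 2^3 = 8 messages m ∈ F_2^3.
For each, compute codeword c = mG in F_2^5, then tally its weight.
  m = 000 → c = 00000, weight = 0.
  m = 100 → c = 10011, weight = 3.
  m = 010 → c = 10110, weight = 3.
  m = 110 → c = 00101, weight = 2.
  m = 001 → c = 00100, weight = 1.
  m = 101 → c = 10111, weight = 4.
  m = 011 → c = 10010, weight = 2.
  m = 111 → c = 00001, weight = 1.
Tally weights:
  weight 0: 1 codewords.
  weight 1: 2 codewords.
  weight 2: 2 codewords.
  weight 3: 2 codewords.
  weight 4: 1 codewords.
Minimum distance d = smallest w > 0 with A_w > 0 = 1.
Sanity: Σ A_w = 8 = 2^3 = 8 ✓.


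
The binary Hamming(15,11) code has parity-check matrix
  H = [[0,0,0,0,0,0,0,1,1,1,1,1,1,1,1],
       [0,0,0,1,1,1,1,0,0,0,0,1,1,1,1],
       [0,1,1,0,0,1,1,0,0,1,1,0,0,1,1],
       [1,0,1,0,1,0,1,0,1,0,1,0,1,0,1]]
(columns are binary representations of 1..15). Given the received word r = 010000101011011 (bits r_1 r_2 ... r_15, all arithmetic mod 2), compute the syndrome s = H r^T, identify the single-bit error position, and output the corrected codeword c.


s = (1, 0, 1, 0)^T, error position = 10, corrected codeword c = 010000101111011

Compute s = H r^T mod 2 one row at a time:
  s_1 = 0 + 1 + 0 + 1 + 1 + 0 + 1 + 1 = 5 ≡ 1 (mod 2).
  s_2 = 0 + 0 + 0 + 1 + 1 + 0 + 1 + 1 = 4 ≡ 0 (mod 2).
  s_3 = 1 + 0 + 0 + 1 + 0 + 1 + 1 + 1 = 5 ≡ 1 (mod 2).
  s_4 = 0 + 0 + 0 + 1 + 1 + 1 + 0 + 1 = 4 ≡ 0 (mod 2).
s = (1, 0, 1, 0)^T — this equals column 10 of H (binary 1010), so error is at position 10.
Correct: flip bit 10 of r = 010000101011011 to get c = 010000101111011.


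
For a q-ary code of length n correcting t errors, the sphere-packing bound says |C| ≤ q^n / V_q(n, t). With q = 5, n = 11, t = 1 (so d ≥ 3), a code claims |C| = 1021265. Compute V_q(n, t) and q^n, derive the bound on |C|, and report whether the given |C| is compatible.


V_q(n, t) = 45, q^n = 48828125, Hamming bound = 1085069, |C| = 1021265 ≤ bound (satisfied).

Step 1: Compute V_q(n, t) = Σ_{j=0}^1 C(n, j) (q−1)^j.
  j = 0: C(11,0)·(4)^0 = 1·1 = 1.
  j = 1: C(11,1)·(4)^1 = 11·4 = 44.
  V_q(n, t) = 1 + 44 = 45.
Step 2: q^n = 5^11 = 48828125.
Step 3: Hamming bound ⌊q^n / V_q(n,t)⌋ = ⌊48828125/45⌋ = 1085069.
Step 4: Compare |C| = 1021265 to 1085069: satisfied.
The claimed |C| lies below the Hamming bound.


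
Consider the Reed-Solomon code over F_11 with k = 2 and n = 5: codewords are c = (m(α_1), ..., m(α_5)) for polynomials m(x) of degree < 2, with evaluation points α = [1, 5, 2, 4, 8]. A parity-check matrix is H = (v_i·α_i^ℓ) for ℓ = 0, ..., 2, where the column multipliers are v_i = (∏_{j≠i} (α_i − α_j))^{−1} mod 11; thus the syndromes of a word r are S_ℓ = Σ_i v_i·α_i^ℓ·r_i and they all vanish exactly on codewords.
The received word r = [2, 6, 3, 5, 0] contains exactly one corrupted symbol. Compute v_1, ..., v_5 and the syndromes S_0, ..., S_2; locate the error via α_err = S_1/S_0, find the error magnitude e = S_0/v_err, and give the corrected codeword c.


S = (10, 3, 2), error at position 5, error magnitude e = 2, c = [2, 6, 3, 5, 9].

Step 1: column multipliers v_i = (∏_{j≠i}(α_i − α_j))^{−1} mod 11.
  i = 1 (α = 1): (1−5)(1−2)(1−4)(1−8) = (−4)·(−1)·(−3)·(−7) = 84 ≡ 7, so v_1 = 7^{−1} = 8 (mod 11).
  i = 2 (α = 5): (5−1)(5−2)(5−4)(5−8) = 4·3·1·(−3) = −36 ≡ 8, so v_2 = 8^{−1} = 7 (mod 11).
  i = 3 (α = 2): (2−1)(2−5)(2−4)(2−8) = 1·(−3)·(−2)·(−6) = −36 ≡ 8, so v_3 = 8^{−1} = 7 (mod 11).
  i = 4 (α = 4): (4−1)(4−5)(4−2)(4−8) = 3·(−1)·2·(−4) = 24 ≡ 2, so v_4 = 2^{−1} = 6 (mod 11).
  i = 5 (α = 8): (8−1)(8−5)(8−2)(8−4) = 7·3·6·4 = 504 ≡ 9, so v_5 = 9^{−1} = 5 (mod 11).
  v = [8, 7, 7, 6, 5].
Step 2: syndromes of r = [2, 6, 3, 5, 0] (all sums mod 11).
  S_0 = Σ v_i r_i = 8·2 + 7·6 + 7·3 + 6·5 + 5·0 = 109 ≡ 10.
  S_1 = Σ v_i α_i r_i = 8·1·2 + 7·5·6 + 7·2·3 + 6·4·5 + 5·8·0 = 388 ≡ 3.
  α_i^2 mod 11 = [1, 3, 4, 5, 9].
  S_2 = Σ v_i α_i^2 r_i = 8·1·2 + 7·3·6 + 7·4·3 + 6·5·5 + 5·9·0 = 376 ≡ 2.
  S = (10, 3, 2) ≠ 0, so r is not a codeword (an error is present).
Step 3: locate the error. For a single error e at position i, S_ℓ = v_i·e·α_i^ℓ, so α_err = S_1/S_0.
  S_0^{−1} = 10^{−1} = 10 (mod 11), so α_err = 3·10 = 30 ≡ 8 = α_5. Error position i = 5.
  Consistency check: S_2/S_1 = 2·4 = 8 ≡ 8 = α_err ✓ (single-error assumption holds).
Step 4: error magnitude e = S_0/v_5 = S_0·∏_{j≠5}(α_5 − α_j) = 10·9 = 90 ≡ 2 (mod 11).
Step 5: correct position 5: c_5 = r_5 − e = 0 − 2 ≡ 9 (mod 11). Hence c = [2, 6, 3, 5, 9].
  Check: interpolating c through the α_i gives m(x) = 1 + 1·x (degree < 2) with m(α_i) = c_i for every i, so c is indeed a codeword.


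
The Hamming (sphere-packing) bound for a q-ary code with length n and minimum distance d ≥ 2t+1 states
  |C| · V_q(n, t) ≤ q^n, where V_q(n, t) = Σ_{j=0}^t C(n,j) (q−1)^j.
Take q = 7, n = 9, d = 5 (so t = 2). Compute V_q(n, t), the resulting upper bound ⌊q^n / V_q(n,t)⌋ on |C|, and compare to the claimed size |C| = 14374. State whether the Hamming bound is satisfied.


V_q(n, t) = 1351, q^n = 40353607, Hamming bound = 29869, |C| = 14374 ≤ bound (satisfied).

Step 1: Compute V_q(n, t) = Σ_{j=0}^2 C(n, j) (q−1)^j.
  j = 0: C(9,0)·(6)^0 = 1·1 = 1.
  j = 1: C(9,1)·(6)^1 = 9·6 = 54.
  j = 2: C(9,2)·(6)^2 = 36·36 = 1296.
  V_q(n, t) = 1 + 54 + 1296 = 1351.
Step 2: q^n = 7^9 = 40353607.
Step 3: Hamming bound ⌊q^n / V_q(n,t)⌋ = ⌊40353607/1351⌋ = 29869.
Step 4: Compare |C| = 14374 to 29869: satisfied.
The claimed |C| lies below the Hamming bound.


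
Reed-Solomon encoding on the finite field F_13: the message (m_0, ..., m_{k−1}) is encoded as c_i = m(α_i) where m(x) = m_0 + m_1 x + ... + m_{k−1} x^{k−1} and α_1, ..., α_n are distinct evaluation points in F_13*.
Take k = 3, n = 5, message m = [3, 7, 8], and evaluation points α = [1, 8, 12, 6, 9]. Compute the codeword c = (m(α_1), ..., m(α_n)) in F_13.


c = [5, 12, 4, 8, 12]

Message polynomial: m(x) = 3 + 7·x + 8·x^2 (mod 13).
For each evaluation point α_i, compute m(α_i) mod 13:
  α_1 = 1: Horner steps 8 → 2 → 5, so m(1) = 5.
  α_2 = 8: Horner steps 8 → 6 → 12, so m(8) = 12.
  α_3 = 12: Horner steps 8 → 12 → 4, so m(12) = 4.
  α_4 = 6: Horner steps 8 → 3 → 8, so m(6) = 8.
  α_5 = 9: Horner steps 8 → 1 → 12, so m(9) = 12.
Codeword c = [5, 12, 4, 8, 12] ∈ F_13^5.


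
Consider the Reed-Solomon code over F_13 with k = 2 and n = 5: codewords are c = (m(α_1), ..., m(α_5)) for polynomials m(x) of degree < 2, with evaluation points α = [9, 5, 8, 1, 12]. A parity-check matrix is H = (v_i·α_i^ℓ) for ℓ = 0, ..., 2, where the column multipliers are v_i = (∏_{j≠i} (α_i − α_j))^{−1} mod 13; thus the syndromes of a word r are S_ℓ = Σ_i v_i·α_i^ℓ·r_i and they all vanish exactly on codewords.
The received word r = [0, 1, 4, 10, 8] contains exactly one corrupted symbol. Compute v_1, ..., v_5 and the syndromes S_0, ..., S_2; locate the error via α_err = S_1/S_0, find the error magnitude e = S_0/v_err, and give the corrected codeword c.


S = (1, 9, 3), error at position 1, error magnitude e = 8, c = [5, 1, 4, 10, 8].

Step 1: column multipliers v_i = (∏_{j≠i}(α_i − α_j))^{−1} mod 13.
  i = 1 (α = 9): (9−5)(9−8)(9−1)(9−12) = 4·1·8·(−3) = −96 ≡ 8, so v_1 = 8^{−1} = 5 (mod 13).
  i = 2 (α = 5): (5−9)(5−8)(5−1)(5−12) = (−4)·(−3)·4·(−7) = −336 ≡ 2, so v_2 = 2^{−1} = 7 (mod 13).
  i = 3 (α = 8): (8−9)(8−5)(8−1)(8−12) = (−1)·3·7·(−4) = 84 ≡ 6, so v_3 = 6^{−1} = 11 (mod 13).
  i = 4 (α = 1): (1−9)(1−5)(1−8)(1−12) = (−8)·(−4)·(−7)·(−11) = 2464 ≡ 7, so v_4 = 7^{−1} = 2 (mod 13).
  i = 5 (α = 12): (12−9)(12−5)(12−8)(12−1) = 3·7·4·11 = 924 ≡ 1, so v_5 = 1^{−1} = 1 (mod 13).
  v = [5, 7, 11, 2, 1].
Step 2: syndromes of r = [0, 1, 4, 10, 8] (all sums mod 13).
  S_0 = Σ v_i r_i = 5·0 + 7·1 + 11·4 + 2·10 + 1·8 = 79 ≡ 1.
  S_1 = Σ v_i α_i r_i = 5·9·0 + 7·5·1 + 11·8·4 + 2·1·10 + 1·12·8 = 503 ≡ 9.
  α_i^2 mod 13 = [3, 12, 12, 1, 1].
  S_2 = Σ v_i α_i^2 r_i = 5·3·0 + 7·12·1 + 11·12·4 + 2·1·10 + 1·1·8 = 640 ≡ 3.
  S = (1, 9, 3) ≠ 0, so r is not a codeword (an error is present).
Step 3: locate the error. For a single error e at position i, S_ℓ = v_i·e·α_i^ℓ, so α_err = S_1/S_0.
  S_0^{−1} = 1^{−1} = 1 (mod 13), so α_err = 9·1 = 9 ≡ 9 = α_1. Error position i = 1.
  Consistency check: S_2/S_1 = 3·3 = 9 ≡ 9 = α_err ✓ (single-error assumption holds).
Step 4: error magnitude e = S_0/v_1 = S_0·∏_{j≠1}(α_1 − α_j) = 1·8 = 8 ≡ 8 (mod 13).
Step 5: correct position 1: c_1 = r_1 − e = 0 − 8 ≡ 5 (mod 13). Hence c = [5, 1, 4, 10, 8].
  Check: interpolating c through the α_i gives m(x) = 9 + 1·x (degree < 2) with m(α_i) = c_i for every i, so c is indeed a codeword.


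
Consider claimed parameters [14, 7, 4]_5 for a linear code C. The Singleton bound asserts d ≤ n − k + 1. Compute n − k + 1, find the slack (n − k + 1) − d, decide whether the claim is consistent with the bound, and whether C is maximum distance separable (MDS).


Singleton RHS = n − k + 1 = 8, slack = 4, bound satisfied, not MDS.

Singleton bound: d ≤ n − k + 1.
Here n = 14, k = 7, so n − k + 1 = 8.
Given d = 4, check d ≤ 8: YES.
Slack = (n − k + 1) − d = 4.
The code is NOT MDS (slack = 4 > 0).
Description: the claimed parameters are [14, 7, 4]_5; such a code would be non-MDS.


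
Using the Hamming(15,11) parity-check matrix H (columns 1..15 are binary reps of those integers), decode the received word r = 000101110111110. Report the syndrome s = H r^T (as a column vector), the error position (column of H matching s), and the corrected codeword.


s = (0, 0, 1, 1)^T, error position = 3, corrected codeword c = 001101110111110

Compute s = H r^T mod 2 one row at a time:
  s_1 = 1 + 0 + 1 + 1 + 1 + 1 + 1 + 0 = 6 ≡ 0 (mod 2).
  s_2 = 1 + 0 + 1 + 1 + 1 + 1 + 1 + 0 = 6 ≡ 0 (mod 2).
  s_3 = 0 + 0 + 1 + 1 + 1 + 1 + 1 + 0 = 5 ≡ 1 (mod 2).
  s_4 = 0 + 0 + 0 + 1 + 0 + 1 + 1 + 0 = 3 ≡ 1 (mod 2).
s = (0, 0, 1, 1)^T — this equals column 3 of H (binary 0011), so error is at position 3.
Correct: flip bit 3 of r = 000101110111110 to get c = 001101110111110.
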